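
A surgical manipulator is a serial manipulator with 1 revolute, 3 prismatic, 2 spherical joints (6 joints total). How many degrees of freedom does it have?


Given: serial robot with 1 revolute, 3 prismatic, 2 spherical joints
DOF contribution per joint type: revolute=1, prismatic=1, spherical=3, fixed=0
DOF = 1*1 + 3*1 + 2*3
DOF = 10

10


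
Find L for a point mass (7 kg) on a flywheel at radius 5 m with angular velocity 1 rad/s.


Given: m = 7 kg, r = 5 m, omega = 1 rad/s
For a point mass: I = m*r^2
I = 7*5^2 = 7*25 = 175
L = I*omega = 175*1
L = 175 kg*m^2/s

175 kg*m^2/s


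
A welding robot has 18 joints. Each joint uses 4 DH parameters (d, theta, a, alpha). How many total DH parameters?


Given: 18 joints, 4 DH parameters per joint (d, theta, a, alpha)
Total DH parameters = number_of_joints * 4
Total = 18 * 4
Total = 72

72


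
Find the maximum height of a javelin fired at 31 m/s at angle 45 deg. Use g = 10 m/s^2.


Given: v0 = 31 m/s, theta = 45 deg, g = 10 m/s^2
sin^2(45) = 1/2
Using H = v0^2 * sin^2(theta) / (2*g)
H = 31^2 * 1/2 / (2*10)
H = 961 * 1/2 / 20
H = 961/2 / 20
H = 961/40 m

961/40 m


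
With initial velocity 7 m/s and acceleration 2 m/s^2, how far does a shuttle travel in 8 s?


Given: v0 = 7 m/s, a = 2 m/s^2, t = 8 s
Using s = v0*t + (1/2)*a*t^2
s = 7*8 + (1/2)*2*8^2
s = 56 + (1/2)*128
s = 56 + 64
s = 120

120 m


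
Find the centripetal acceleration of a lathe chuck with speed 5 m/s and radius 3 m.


Given: v = 5 m/s, r = 3 m
Using a_c = v^2 / r
a_c = 5^2 / 3
a_c = 25 / 3
a_c = 25/3 m/s^2

25/3 m/s^2


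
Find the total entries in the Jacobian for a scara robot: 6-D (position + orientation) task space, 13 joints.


Given: task space dimension = 6, joints = 13
Jacobian is a 6 x 13 matrix
Total entries = rows * columns
Total = 6 * 13
Total = 78

78


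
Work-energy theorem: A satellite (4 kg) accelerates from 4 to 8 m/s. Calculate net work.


Given: m = 4 kg, v0 = 4 m/s, v = 8 m/s
Using W = (1/2)*m*(v^2 - v0^2)
v^2 = 8^2 = 64
v0^2 = 4^2 = 16
v^2 - v0^2 = 64 - 16 = 48
W = (1/2)*4*48 = 96 J

96 J


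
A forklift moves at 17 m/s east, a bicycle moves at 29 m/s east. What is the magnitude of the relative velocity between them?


Given: v_A = 17 m/s east, v_B = 29 m/s east
Both move in the same direction; relative speed = |v_A - v_B|
|17 - 29| = |-12|
= 12 m/s

12 m/s


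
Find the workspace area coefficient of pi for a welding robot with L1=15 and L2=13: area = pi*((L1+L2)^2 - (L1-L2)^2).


Given: L1 = 15, L2 = 13
(L1+L2)^2 = (28)^2 = 784
(L1-L2)^2 = (2)^2 = 4
Difference = 784 - 4 = 780
This equals 4*L1*L2 = 4*15*13 = 780
Workspace area = 780*pi

780


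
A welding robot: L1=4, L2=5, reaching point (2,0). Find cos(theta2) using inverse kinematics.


Given: L1 = 4, L2 = 5, target (x, y) = (2, 0)
Using cos(theta2) = (x^2 + y^2 - L1^2 - L2^2) / (2*L1*L2)
x^2 + y^2 = 2^2 + 0 = 4
L1^2 + L2^2 = 16 + 25 = 41
Numerator = 4 - 41 = -37
Denominator = 2*4*5 = 40
cos(theta2) = -37/40 = -37/40

-37/40


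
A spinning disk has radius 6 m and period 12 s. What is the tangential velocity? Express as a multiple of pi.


Given: radius r = 6 m, period T = 12 s
Using v = 2*pi*r / T
v = 2*pi*6 / 12
v = 12*pi / 12
v = 1*pi m/s

1*pi m/s


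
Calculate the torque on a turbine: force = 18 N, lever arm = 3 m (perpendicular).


Given: F = 18 N, r = 3 m, angle = 90 deg (perpendicular)
Using tau = F * r * sin(90)
sin(90) = 1
tau = 18 * 3 * 1
tau = 54 Nm

54 Nm


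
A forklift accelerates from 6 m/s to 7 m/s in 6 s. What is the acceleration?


Given: initial velocity v0 = 6 m/s, final velocity v = 7 m/s, time t = 6 s
Using a = (v - v0) / t
a = (7 - 6) / 6
a = 1 / 6
a = 1/6 m/s^2

1/6 m/s^2


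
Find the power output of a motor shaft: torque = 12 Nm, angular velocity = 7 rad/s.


Given: tau = 12 Nm, omega = 7 rad/s
Using P = tau * omega
P = 12 * 7
P = 84 W

84 W


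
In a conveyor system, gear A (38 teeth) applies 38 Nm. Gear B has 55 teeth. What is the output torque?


Given: N1 = 38, N2 = 55, T1 = 38 Nm
Using T2/T1 = N2/N1
T2 = T1 * N2 / N1
T2 = 38 * 55 / 38
T2 = 2090 / 38
T2 = 55 Nm

55 Nm


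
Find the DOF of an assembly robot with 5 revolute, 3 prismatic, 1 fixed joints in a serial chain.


Given: serial robot with 5 revolute, 3 prismatic, 1 fixed joints
DOF contribution per joint type: revolute=1, prismatic=1, spherical=3, fixed=0
DOF = 5*1 + 3*1 + 1*0
DOF = 8

8


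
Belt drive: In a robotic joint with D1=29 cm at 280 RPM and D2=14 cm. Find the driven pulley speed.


Given: D1 = 29 cm, w1 = 280 RPM, D2 = 14 cm
Using D1*w1 = D2*w2
w2 = D1*w1 / D2
w2 = 29*280 / 14
w2 = 8120 / 14
w2 = 580 RPM

580 RPM


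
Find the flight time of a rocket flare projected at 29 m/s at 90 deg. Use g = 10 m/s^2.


Given: v0 = 29 m/s, theta = 90 deg, g = 10 m/s^2
sin(90) = 1
Using T = 2*v0*sin(theta) / g
T = 2*29*1 / 10
T = 58 / 10
T = 29/5 s

29/5 s


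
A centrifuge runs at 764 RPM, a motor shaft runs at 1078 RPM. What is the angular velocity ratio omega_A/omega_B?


Given: RPM_A = 764, RPM_B = 1078
omega = 2*pi*RPM/60, so omega_A/omega_B = RPM_A / RPM_B
omega_A/omega_B = 764 / 1078
omega_A/omega_B = 382/539

382/539


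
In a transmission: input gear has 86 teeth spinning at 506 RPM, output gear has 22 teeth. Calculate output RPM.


Given: N1 = 86 teeth, w1 = 506 RPM, N2 = 22 teeth
Using N1*w1 = N2*w2
w2 = N1*w1 / N2
w2 = 86*506 / 22
w2 = 43516 / 22
w2 = 1978 RPM

1978 RPM


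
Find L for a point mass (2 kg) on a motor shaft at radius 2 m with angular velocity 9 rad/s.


Given: m = 2 kg, r = 2 m, omega = 9 rad/s
For a point mass: I = m*r^2
I = 2*2^2 = 2*4 = 8
L = I*omega = 8*9
L = 72 kg*m^2/s

72 kg*m^2/s


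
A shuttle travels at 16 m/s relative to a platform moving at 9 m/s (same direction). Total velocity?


Given: object velocity = 16 m/s, platform velocity = 9 m/s (same direction)
Using classical velocity addition: v_total = v_object + v_platform
v_total = 16 + 9
v_total = 25 m/s

25 m/s


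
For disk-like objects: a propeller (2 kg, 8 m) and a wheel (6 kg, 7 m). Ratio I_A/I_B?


Given: M1=2 kg, R1=8 m, M2=6 kg, R2=7 m
For a disk: I = (1/2)*M*R^2, so I_A/I_B = (M1*R1^2)/(M2*R2^2)
M1*R1^2 = 2*64 = 128
M2*R2^2 = 6*49 = 294
I_A/I_B = 128/294 = 64/147

64/147


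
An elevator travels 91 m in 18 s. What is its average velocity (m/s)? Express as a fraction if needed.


Given: distance d = 91 m, time t = 18 s
Using v = d / t
v = 91 / 18
v = 91/18 m/s

91/18 m/s


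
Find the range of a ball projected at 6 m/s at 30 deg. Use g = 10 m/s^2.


Given: v0 = 6 m/s, theta = 30 deg, g = 10 m/s^2
sin(2*30) = sin(60) = sqrt(3)/2
Using R = v0^2 * sin(2*theta) / g
R = 6^2 * (sqrt(3)/2) / 10
R = 36 * sqrt(3) / 20
R = 9/5*sqrt(3) m

9/5*sqrt(3) m


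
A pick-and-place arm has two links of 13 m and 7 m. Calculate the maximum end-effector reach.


Given: L1 = 13 m, L2 = 7 m
For a 2-link planar arm, max reach = L1 + L2 (fully extended)
Max reach = 13 + 7
Max reach = 20 m

20 m


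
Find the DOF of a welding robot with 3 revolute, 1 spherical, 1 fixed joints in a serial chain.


Given: serial robot with 3 revolute, 1 spherical, 1 fixed joints
DOF contribution per joint type: revolute=1, prismatic=1, spherical=3, fixed=0
DOF = 3*1 + 1*3 + 1*0
DOF = 6

6


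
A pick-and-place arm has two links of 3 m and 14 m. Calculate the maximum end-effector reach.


Given: L1 = 3 m, L2 = 14 m
For a 2-link planar arm, max reach = L1 + L2 (fully extended)
Max reach = 3 + 14
Max reach = 17 m

17 m


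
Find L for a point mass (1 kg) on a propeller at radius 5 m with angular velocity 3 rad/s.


Given: m = 1 kg, r = 5 m, omega = 3 rad/s
For a point mass: I = m*r^2
I = 1*5^2 = 1*25 = 25
L = I*omega = 25*3
L = 75 kg*m^2/s

75 kg*m^2/s


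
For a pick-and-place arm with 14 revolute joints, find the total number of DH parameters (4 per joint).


Given: 14 joints, 4 DH parameters per joint (d, theta, a, alpha)
Total DH parameters = number_of_joints * 4
Total = 14 * 4
Total = 56

56


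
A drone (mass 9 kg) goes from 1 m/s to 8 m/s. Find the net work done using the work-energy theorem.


Given: m = 9 kg, v0 = 1 m/s, v = 8 m/s
Using W = (1/2)*m*(v^2 - v0^2)
v^2 = 8^2 = 64
v0^2 = 1^2 = 1
v^2 - v0^2 = 64 - 1 = 63
W = (1/2)*9*63 = 567/2 J

567/2 J


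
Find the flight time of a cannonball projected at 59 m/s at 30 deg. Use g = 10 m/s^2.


Given: v0 = 59 m/s, theta = 30 deg, g = 10 m/s^2
sin(30) = 1/2
Using T = 2*v0*sin(theta) / g
T = 2*59*1/2 / 10
T = 59 / 10
T = 59/10 s

59/10 s


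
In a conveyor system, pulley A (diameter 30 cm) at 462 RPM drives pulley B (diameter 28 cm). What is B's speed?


Given: D1 = 30 cm, w1 = 462 RPM, D2 = 28 cm
Using D1*w1 = D2*w2
w2 = D1*w1 / D2
w2 = 30*462 / 28
w2 = 13860 / 28
w2 = 495 RPM

495 RPM


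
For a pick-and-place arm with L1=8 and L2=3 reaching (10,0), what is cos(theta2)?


Given: L1 = 8, L2 = 3, target (x, y) = (10, 0)
Using cos(theta2) = (x^2 + y^2 - L1^2 - L2^2) / (2*L1*L2)
x^2 + y^2 = 10^2 + 0 = 100
L1^2 + L2^2 = 64 + 9 = 73
Numerator = 100 - 73 = 27
Denominator = 2*8*3 = 48
cos(theta2) = 27/48 = 9/16

9/16


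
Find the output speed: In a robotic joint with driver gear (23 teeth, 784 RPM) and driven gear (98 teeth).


Given: N1 = 23 teeth, w1 = 784 RPM, N2 = 98 teeth
Using N1*w1 = N2*w2
w2 = N1*w1 / N2
w2 = 23*784 / 98
w2 = 18032 / 98
w2 = 184 RPM

184 RPM


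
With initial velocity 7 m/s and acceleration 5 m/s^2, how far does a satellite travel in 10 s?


Given: v0 = 7 m/s, a = 5 m/s^2, t = 10 s
Using s = v0*t + (1/2)*a*t^2
s = 7*10 + (1/2)*5*10^2
s = 70 + (1/2)*500
s = 70 + 250
s = 320

320 m


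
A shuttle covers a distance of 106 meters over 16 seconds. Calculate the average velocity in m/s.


Given: distance d = 106 m, time t = 16 s
Using v = d / t
v = 106 / 16
v = 53/8 m/s

53/8 m/s


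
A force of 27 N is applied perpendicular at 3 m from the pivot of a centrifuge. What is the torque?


Given: F = 27 N, r = 3 m, angle = 90 deg (perpendicular)
Using tau = F * r * sin(90)
sin(90) = 1
tau = 27 * 3 * 1
tau = 81 Nm

81 Nm


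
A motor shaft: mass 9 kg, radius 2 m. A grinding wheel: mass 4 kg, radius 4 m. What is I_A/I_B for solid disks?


Given: M1=9 kg, R1=2 m, M2=4 kg, R2=4 m
For a disk: I = (1/2)*M*R^2, so I_A/I_B = (M1*R1^2)/(M2*R2^2)
M1*R1^2 = 9*4 = 36
M2*R2^2 = 4*16 = 64
I_A/I_B = 36/64 = 9/16

9/16


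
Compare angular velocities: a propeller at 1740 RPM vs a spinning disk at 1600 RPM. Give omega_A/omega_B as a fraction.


Given: RPM_A = 1740, RPM_B = 1600
omega = 2*pi*RPM/60, so omega_A/omega_B = RPM_A / RPM_B
omega_A/omega_B = 1740 / 1600
omega_A/omega_B = 87/80

87/80


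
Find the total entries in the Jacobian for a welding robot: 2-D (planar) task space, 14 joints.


Given: task space dimension = 2, joints = 14
Jacobian is a 2 x 14 matrix
Total entries = rows * columns
Total = 2 * 14
Total = 28

28


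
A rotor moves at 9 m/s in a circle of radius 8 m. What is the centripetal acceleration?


Given: v = 9 m/s, r = 8 m
Using a_c = v^2 / r
a_c = 9^2 / 8
a_c = 81 / 8
a_c = 81/8 m/s^2

81/8 m/s^2


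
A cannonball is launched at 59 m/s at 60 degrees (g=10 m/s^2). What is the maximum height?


Given: v0 = 59 m/s, theta = 60 deg, g = 10 m/s^2
sin^2(60) = 3/4
Using H = v0^2 * sin^2(theta) / (2*g)
H = 59^2 * 3/4 / (2*10)
H = 3481 * 3/4 / 20
H = 10443/4 / 20
H = 10443/80 m

10443/80 m


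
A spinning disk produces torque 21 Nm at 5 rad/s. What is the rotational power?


Given: tau = 21 Nm, omega = 5 rad/s
Using P = tau * omega
P = 21 * 5
P = 105 W

105 W


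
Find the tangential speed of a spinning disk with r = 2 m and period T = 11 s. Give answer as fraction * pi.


Given: radius r = 2 m, period T = 11 s
Using v = 2*pi*r / T
v = 2*pi*2 / 11
v = 4*pi / 11
v = 4/11*pi m/s

4/11*pi m/s


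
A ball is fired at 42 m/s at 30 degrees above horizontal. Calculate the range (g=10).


Given: v0 = 42 m/s, theta = 30 deg, g = 10 m/s^2
sin(2*30) = sin(60) = sqrt(3)/2
Using R = v0^2 * sin(2*theta) / g
R = 42^2 * (sqrt(3)/2) / 10
R = 1764 * sqrt(3) / 20
R = 441/5*sqrt(3) m

441/5*sqrt(3) m


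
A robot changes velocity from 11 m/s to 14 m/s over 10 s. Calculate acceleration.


Given: initial velocity v0 = 11 m/s, final velocity v = 14 m/s, time t = 10 s
Using a = (v - v0) / t
a = (14 - 11) / 10
a = 3 / 10
a = 3/10 m/s^2

3/10 m/s^2


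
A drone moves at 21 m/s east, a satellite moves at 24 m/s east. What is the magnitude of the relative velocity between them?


Given: v_A = 21 m/s east, v_B = 24 m/s east
Both move in the same direction; relative speed = |v_A - v_B|
|21 - 24| = |-3|
= 3 m/s

3 m/s


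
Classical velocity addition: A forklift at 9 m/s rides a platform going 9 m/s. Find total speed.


Given: object velocity = 9 m/s, platform velocity = 9 m/s (same direction)
Using classical velocity addition: v_total = v_object + v_platform
v_total = 9 + 9
v_total = 18 m/s

18 m/s


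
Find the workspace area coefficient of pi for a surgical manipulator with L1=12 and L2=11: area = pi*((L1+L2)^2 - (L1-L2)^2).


Given: L1 = 12, L2 = 11
(L1+L2)^2 = (23)^2 = 529
(L1-L2)^2 = (1)^2 = 1
Difference = 529 - 1 = 528
This equals 4*L1*L2 = 4*12*11 = 528
Workspace area = 528*pi

528


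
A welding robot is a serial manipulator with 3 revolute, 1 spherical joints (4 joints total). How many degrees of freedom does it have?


Given: serial robot with 3 revolute, 1 spherical joints
DOF contribution per joint type: revolute=1, prismatic=1, spherical=3, fixed=0
DOF = 3*1 + 1*3
DOF = 6

6


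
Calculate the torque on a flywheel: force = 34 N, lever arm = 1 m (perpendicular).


Given: F = 34 N, r = 1 m, angle = 90 deg (perpendicular)
Using tau = F * r * sin(90)
sin(90) = 1
tau = 34 * 1 * 1
tau = 34 Nm

34 Nm


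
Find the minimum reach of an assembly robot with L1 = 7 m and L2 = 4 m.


Given: L1 = 7 m, L2 = 4 m
For a 2-link planar arm, min reach = |L1 - L2| (second link folded back)
Min reach = |7 - 4|
Min reach = 3 m

3 m


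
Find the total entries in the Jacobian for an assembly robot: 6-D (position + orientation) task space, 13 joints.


Given: task space dimension = 6, joints = 13
Jacobian is a 6 x 13 matrix
Total entries = rows * columns
Total = 6 * 13
Total = 78

78


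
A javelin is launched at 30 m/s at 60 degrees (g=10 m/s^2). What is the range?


Given: v0 = 30 m/s, theta = 60 deg, g = 10 m/s^2
sin(2*60) = sin(120) = sqrt(3)/2
Using R = v0^2 * sin(2*theta) / g
R = 30^2 * (sqrt(3)/2) / 10
R = 900 * sqrt(3) / 20
R = 45*sqrt(3) m

45*sqrt(3) m


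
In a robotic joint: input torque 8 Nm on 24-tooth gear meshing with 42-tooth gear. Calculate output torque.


Given: N1 = 24, N2 = 42, T1 = 8 Nm
Using T2/T1 = N2/N1
T2 = T1 * N2 / N1
T2 = 8 * 42 / 24
T2 = 336 / 24
T2 = 14 Nm

14 Nm


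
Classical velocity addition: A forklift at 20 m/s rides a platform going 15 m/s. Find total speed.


Given: object velocity = 20 m/s, platform velocity = 15 m/s (same direction)
Using classical velocity addition: v_total = v_object + v_platform
v_total = 20 + 15
v_total = 35 m/s

35 m/s


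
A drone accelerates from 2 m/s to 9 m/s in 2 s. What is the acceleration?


Given: initial velocity v0 = 2 m/s, final velocity v = 9 m/s, time t = 2 s
Using a = (v - v0) / t
a = (9 - 2) / 2
a = 7 / 2
a = 7/2 m/s^2

7/2 m/s^2


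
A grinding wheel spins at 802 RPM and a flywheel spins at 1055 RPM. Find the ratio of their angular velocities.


Given: RPM_A = 802, RPM_B = 1055
omega = 2*pi*RPM/60, so omega_A/omega_B = RPM_A / RPM_B
omega_A/omega_B = 802 / 1055
omega_A/omega_B = 802/1055

802/1055


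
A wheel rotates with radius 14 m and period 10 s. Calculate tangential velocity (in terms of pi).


Given: radius r = 14 m, period T = 10 s
Using v = 2*pi*r / T
v = 2*pi*14 / 10
v = 28*pi / 10
v = 14/5*pi m/s

14/5*pi m/s


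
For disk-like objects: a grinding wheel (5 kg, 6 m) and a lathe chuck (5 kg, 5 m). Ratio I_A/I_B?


Given: M1=5 kg, R1=6 m, M2=5 kg, R2=5 m
For a disk: I = (1/2)*M*R^2, so I_A/I_B = (M1*R1^2)/(M2*R2^2)
M1*R1^2 = 5*36 = 180
M2*R2^2 = 5*25 = 125
I_A/I_B = 180/125 = 36/25

36/25


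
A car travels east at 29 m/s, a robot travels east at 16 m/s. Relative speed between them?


Given: v_A = 29 m/s east, v_B = 16 m/s east
Both move in the same direction; relative speed = |v_A - v_B|
|29 - 16| = |13|
= 13 m/s

13 m/s


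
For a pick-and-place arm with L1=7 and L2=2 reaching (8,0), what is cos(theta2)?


Given: L1 = 7, L2 = 2, target (x, y) = (8, 0)
Using cos(theta2) = (x^2 + y^2 - L1^2 - L2^2) / (2*L1*L2)
x^2 + y^2 = 8^2 + 0 = 64
L1^2 + L2^2 = 49 + 4 = 53
Numerator = 64 - 53 = 11
Denominator = 2*7*2 = 28
cos(theta2) = 11/28 = 11/28

11/28


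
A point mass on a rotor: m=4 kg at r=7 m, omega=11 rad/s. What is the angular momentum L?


Given: m = 4 kg, r = 7 m, omega = 11 rad/s
For a point mass: I = m*r^2
I = 4*7^2 = 4*49 = 196
L = I*omega = 196*11
L = 2156 kg*m^2/s

2156 kg*m^2/s


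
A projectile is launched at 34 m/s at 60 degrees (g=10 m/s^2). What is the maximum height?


Given: v0 = 34 m/s, theta = 60 deg, g = 10 m/s^2
sin^2(60) = 3/4
Using H = v0^2 * sin^2(theta) / (2*g)
H = 34^2 * 3/4 / (2*10)
H = 1156 * 3/4 / 20
H = 867 / 20
H = 867/20 m

867/20 m


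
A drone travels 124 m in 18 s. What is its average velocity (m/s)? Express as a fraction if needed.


Given: distance d = 124 m, time t = 18 s
Using v = d / t
v = 124 / 18
v = 62/9 m/s

62/9 m/s


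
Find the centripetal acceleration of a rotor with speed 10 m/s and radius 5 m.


Given: v = 10 m/s, r = 5 m
Using a_c = v^2 / r
a_c = 10^2 / 5
a_c = 100 / 5
a_c = 20 m/s^2

20 m/s^2


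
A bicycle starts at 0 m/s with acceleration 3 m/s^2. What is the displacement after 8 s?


Given: v0 = 0 m/s, a = 3 m/s^2, t = 8 s
Using s = v0*t + (1/2)*a*t^2
s = 0*8 + (1/2)*3*8^2
s = 0 + (1/2)*192
s = 0 + 96
s = 96

96 m


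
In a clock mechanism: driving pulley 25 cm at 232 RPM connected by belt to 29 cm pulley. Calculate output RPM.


Given: D1 = 25 cm, w1 = 232 RPM, D2 = 29 cm
Using D1*w1 = D2*w2
w2 = D1*w1 / D2
w2 = 25*232 / 29
w2 = 5800 / 29
w2 = 200 RPM

200 RPM


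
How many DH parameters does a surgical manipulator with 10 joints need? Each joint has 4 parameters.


Given: 10 joints, 4 DH parameters per joint (d, theta, a, alpha)
Total DH parameters = number_of_joints * 4
Total = 10 * 4
Total = 40

40


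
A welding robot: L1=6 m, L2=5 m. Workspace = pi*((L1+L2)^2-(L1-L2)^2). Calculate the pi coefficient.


Given: L1 = 6, L2 = 5
(L1+L2)^2 = (11)^2 = 121
(L1-L2)^2 = (1)^2 = 1
Difference = 121 - 1 = 120
This equals 4*L1*L2 = 4*6*5 = 120
Workspace area = 120*pi

120


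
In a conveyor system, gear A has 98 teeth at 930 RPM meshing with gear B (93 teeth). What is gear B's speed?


Given: N1 = 98 teeth, w1 = 930 RPM, N2 = 93 teeth
Using N1*w1 = N2*w2
w2 = N1*w1 / N2
w2 = 98*930 / 93
w2 = 91140 / 93
w2 = 980 RPM

980 RPM


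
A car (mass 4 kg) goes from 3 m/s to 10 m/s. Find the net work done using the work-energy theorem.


Given: m = 4 kg, v0 = 3 m/s, v = 10 m/s
Using W = (1/2)*m*(v^2 - v0^2)
v^2 = 10^2 = 100
v0^2 = 3^2 = 9
v^2 - v0^2 = 100 - 9 = 91
W = (1/2)*4*91 = 182 J

182 J


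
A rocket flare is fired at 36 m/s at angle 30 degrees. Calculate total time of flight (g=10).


Given: v0 = 36 m/s, theta = 30 deg, g = 10 m/s^2
sin(30) = 1/2
Using T = 2*v0*sin(theta) / g
T = 2*36*1/2 / 10
T = 36 / 10
T = 18/5 s

18/5 s


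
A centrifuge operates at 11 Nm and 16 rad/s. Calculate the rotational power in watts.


Given: tau = 11 Nm, omega = 16 rad/s
Using P = tau * omega
P = 11 * 16
P = 176 W

176 W


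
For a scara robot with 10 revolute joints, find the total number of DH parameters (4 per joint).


Given: 10 joints, 4 DH parameters per joint (d, theta, a, alpha)
Total DH parameters = number_of_joints * 4
Total = 10 * 4
Total = 40

40


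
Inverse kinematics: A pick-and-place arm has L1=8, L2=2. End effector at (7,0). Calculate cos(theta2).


Given: L1 = 8, L2 = 2, target (x, y) = (7, 0)
Using cos(theta2) = (x^2 + y^2 - L1^2 - L2^2) / (2*L1*L2)
x^2 + y^2 = 7^2 + 0 = 49
L1^2 + L2^2 = 64 + 4 = 68
Numerator = 49 - 68 = -19
Denominator = 2*8*2 = 32
cos(theta2) = -19/32 = -19/32

-19/32


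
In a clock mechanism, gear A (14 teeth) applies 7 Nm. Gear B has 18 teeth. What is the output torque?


Given: N1 = 14, N2 = 18, T1 = 7 Nm
Using T2/T1 = N2/N1
T2 = T1 * N2 / N1
T2 = 7 * 18 / 14
T2 = 126 / 14
T2 = 9 Nm

9 Nm


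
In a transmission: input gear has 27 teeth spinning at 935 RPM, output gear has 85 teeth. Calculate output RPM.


Given: N1 = 27 teeth, w1 = 935 RPM, N2 = 85 teeth
Using N1*w1 = N2*w2
w2 = N1*w1 / N2
w2 = 27*935 / 85
w2 = 25245 / 85
w2 = 297 RPM

297 RPM


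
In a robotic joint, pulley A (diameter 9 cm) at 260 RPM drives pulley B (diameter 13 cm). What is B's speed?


Given: D1 = 9 cm, w1 = 260 RPM, D2 = 13 cm
Using D1*w1 = D2*w2
w2 = D1*w1 / D2
w2 = 9*260 / 13
w2 = 2340 / 13
w2 = 180 RPM

180 RPM


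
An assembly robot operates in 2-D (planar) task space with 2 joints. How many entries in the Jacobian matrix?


Given: task space dimension = 2, joints = 2
Jacobian is a 2 x 2 matrix
Total entries = rows * columns
Total = 2 * 2
Total = 4

4


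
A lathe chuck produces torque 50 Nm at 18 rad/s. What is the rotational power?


Given: tau = 50 Nm, omega = 18 rad/s
Using P = tau * omega
P = 50 * 18
P = 900 W

900 W


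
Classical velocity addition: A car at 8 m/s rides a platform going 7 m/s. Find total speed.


Given: object velocity = 8 m/s, platform velocity = 7 m/s (same direction)
Using classical velocity addition: v_total = v_object + v_platform
v_total = 8 + 7
v_total = 15 m/s

15 m/s


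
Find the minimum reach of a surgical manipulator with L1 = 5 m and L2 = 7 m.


Given: L1 = 5 m, L2 = 7 m
For a 2-link planar arm, min reach = |L1 - L2| (second link folded back)
Min reach = |5 - 7|
Min reach = 2 m

2 m


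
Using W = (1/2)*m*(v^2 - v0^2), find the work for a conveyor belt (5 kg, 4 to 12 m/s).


Given: m = 5 kg, v0 = 4 m/s, v = 12 m/s
Using W = (1/2)*m*(v^2 - v0^2)
v^2 = 12^2 = 144
v0^2 = 4^2 = 16
v^2 - v0^2 = 144 - 16 = 128
W = (1/2)*5*128 = 320 J

320 J


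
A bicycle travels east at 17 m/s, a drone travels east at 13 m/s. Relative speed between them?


Given: v_A = 17 m/s east, v_B = 13 m/s east
Both move in the same direction; relative speed = |v_A - v_B|
|17 - 13| = |4|
= 4 m/s

4 m/s


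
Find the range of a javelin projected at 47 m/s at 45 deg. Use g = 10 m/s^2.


Given: v0 = 47 m/s, theta = 45 deg, g = 10 m/s^2
sin(2*45) = sin(90) = 1
Using R = v0^2 * sin(2*theta) / g
R = 47^2 * 1 / 10
R = 2209 / 10
R = 2209/10 m

2209/10 m


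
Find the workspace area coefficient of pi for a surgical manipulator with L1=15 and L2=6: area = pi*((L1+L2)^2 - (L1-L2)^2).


Given: L1 = 15, L2 = 6
(L1+L2)^2 = (21)^2 = 441
(L1-L2)^2 = (9)^2 = 81
Difference = 441 - 81 = 360
This equals 4*L1*L2 = 4*15*6 = 360
Workspace area = 360*pi

360


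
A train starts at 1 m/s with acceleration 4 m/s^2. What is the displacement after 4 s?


Given: v0 = 1 m/s, a = 4 m/s^2, t = 4 s
Using s = v0*t + (1/2)*a*t^2
s = 1*4 + (1/2)*4*4^2
s = 4 + (1/2)*64
s = 4 + 32
s = 36

36 m


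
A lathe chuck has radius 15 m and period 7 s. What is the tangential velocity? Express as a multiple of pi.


Given: radius r = 15 m, period T = 7 s
Using v = 2*pi*r / T
v = 2*pi*15 / 7
v = 30*pi / 7
v = 30/7*pi m/s

30/7*pi m/s


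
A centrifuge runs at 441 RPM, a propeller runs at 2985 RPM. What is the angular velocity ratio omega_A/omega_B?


Given: RPM_A = 441, RPM_B = 2985
omega = 2*pi*RPM/60, so omega_A/omega_B = RPM_A / RPM_B
omega_A/omega_B = 441 / 2985
omega_A/omega_B = 147/995

147/995


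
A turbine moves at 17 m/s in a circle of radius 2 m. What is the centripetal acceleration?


Given: v = 17 m/s, r = 2 m
Using a_c = v^2 / r
a_c = 17^2 / 2
a_c = 289 / 2
a_c = 289/2 m/s^2

289/2 m/s^2


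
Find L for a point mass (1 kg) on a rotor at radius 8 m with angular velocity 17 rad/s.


Given: m = 1 kg, r = 8 m, omega = 17 rad/s
For a point mass: I = m*r^2
I = 1*8^2 = 1*64 = 64
L = I*omega = 64*17
L = 1088 kg*m^2/s

1088 kg*m^2/s


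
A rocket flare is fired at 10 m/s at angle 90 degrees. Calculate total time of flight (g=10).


Given: v0 = 10 m/s, theta = 90 deg, g = 10 m/s^2
sin(90) = 1
Using T = 2*v0*sin(theta) / g
T = 2*10*1 / 10
T = 20 / 10
T = 2 s

2 s


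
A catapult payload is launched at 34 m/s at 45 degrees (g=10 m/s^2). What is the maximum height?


Given: v0 = 34 m/s, theta = 45 deg, g = 10 m/s^2
sin^2(45) = 1/2
Using H = v0^2 * sin^2(theta) / (2*g)
H = 34^2 * 1/2 / (2*10)
H = 1156 * 1/2 / 20
H = 578 / 20
H = 289/10 m

289/10 m


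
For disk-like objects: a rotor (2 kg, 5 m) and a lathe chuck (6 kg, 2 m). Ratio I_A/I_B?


Given: M1=2 kg, R1=5 m, M2=6 kg, R2=2 m
For a disk: I = (1/2)*M*R^2, so I_A/I_B = (M1*R1^2)/(M2*R2^2)
M1*R1^2 = 2*25 = 50
M2*R2^2 = 6*4 = 24
I_A/I_B = 50/24 = 25/12

25/12


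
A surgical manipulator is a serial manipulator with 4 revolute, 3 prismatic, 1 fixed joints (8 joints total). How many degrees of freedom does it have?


Given: serial robot with 4 revolute, 3 prismatic, 1 fixed joints
DOF contribution per joint type: revolute=1, prismatic=1, spherical=3, fixed=0
DOF = 4*1 + 3*1 + 1*0
DOF = 7

7


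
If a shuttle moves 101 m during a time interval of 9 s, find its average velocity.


Given: distance d = 101 m, time t = 9 s
Using v = d / t
v = 101 / 9
v = 101/9 m/s

101/9 m/s


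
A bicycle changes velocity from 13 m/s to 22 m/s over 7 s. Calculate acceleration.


Given: initial velocity v0 = 13 m/s, final velocity v = 22 m/s, time t = 7 s
Using a = (v - v0) / t
a = (22 - 13) / 7
a = 9 / 7
a = 9/7 m/s^2

9/7 m/s^2


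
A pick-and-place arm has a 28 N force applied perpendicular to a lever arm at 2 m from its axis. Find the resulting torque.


Given: F = 28 N, r = 2 m, angle = 90 deg (perpendicular)
Using tau = F * r * sin(90)
sin(90) = 1
tau = 28 * 2 * 1
tau = 56 Nm

56 Nm


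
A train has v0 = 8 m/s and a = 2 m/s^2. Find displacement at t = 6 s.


Given: v0 = 8 m/s, a = 2 m/s^2, t = 6 s
Using s = v0*t + (1/2)*a*t^2
s = 8*6 + (1/2)*2*6^2
s = 48 + (1/2)*72
s = 48 + 36
s = 84

84 m


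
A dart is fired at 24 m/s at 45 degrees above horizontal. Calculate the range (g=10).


Given: v0 = 24 m/s, theta = 45 deg, g = 10 m/s^2
sin(2*45) = sin(90) = 1
Using R = v0^2 * sin(2*theta) / g
R = 24^2 * 1 / 10
R = 576 / 10
R = 288/5 m

288/5 m


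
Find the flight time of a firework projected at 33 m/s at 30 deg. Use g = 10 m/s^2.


Given: v0 = 33 m/s, theta = 30 deg, g = 10 m/s^2
sin(30) = 1/2
Using T = 2*v0*sin(theta) / g
T = 2*33*1/2 / 10
T = 33 / 10
T = 33/10 s

33/10 s


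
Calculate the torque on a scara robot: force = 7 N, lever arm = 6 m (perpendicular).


Given: F = 7 N, r = 6 m, angle = 90 deg (perpendicular)
Using tau = F * r * sin(90)
sin(90) = 1
tau = 7 * 6 * 1
tau = 42 Nm

42 Nm


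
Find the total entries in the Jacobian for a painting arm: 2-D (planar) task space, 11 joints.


Given: task space dimension = 2, joints = 11
Jacobian is a 2 x 11 matrix
Total entries = rows * columns
Total = 2 * 11
Total = 22

22


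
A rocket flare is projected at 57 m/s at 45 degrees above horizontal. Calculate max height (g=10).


Given: v0 = 57 m/s, theta = 45 deg, g = 10 m/s^2
sin^2(45) = 1/2
Using H = v0^2 * sin^2(theta) / (2*g)
H = 57^2 * 1/2 / (2*10)
H = 3249 * 1/2 / 20
H = 3249/2 / 20
H = 3249/40 m

3249/40 m


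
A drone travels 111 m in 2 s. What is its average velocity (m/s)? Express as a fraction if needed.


Given: distance d = 111 m, time t = 2 s
Using v = d / t
v = 111 / 2
v = 111/2 m/s

111/2 m/s


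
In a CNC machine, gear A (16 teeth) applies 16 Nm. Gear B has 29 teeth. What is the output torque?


Given: N1 = 16, N2 = 29, T1 = 16 Nm
Using T2/T1 = N2/N1
T2 = T1 * N2 / N1
T2 = 16 * 29 / 16
T2 = 464 / 16
T2 = 29 Nm

29 Nm


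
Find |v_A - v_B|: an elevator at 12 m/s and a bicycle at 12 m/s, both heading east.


Given: v_A = 12 m/s east, v_B = 12 m/s east
Both move in the same direction; relative speed = |v_A - v_B|
|12 - 12| = |0|
= 0 m/s

0 m/s


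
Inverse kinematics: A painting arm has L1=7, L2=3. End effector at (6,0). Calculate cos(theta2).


Given: L1 = 7, L2 = 3, target (x, y) = (6, 0)
Using cos(theta2) = (x^2 + y^2 - L1^2 - L2^2) / (2*L1*L2)
x^2 + y^2 = 6^2 + 0 = 36
L1^2 + L2^2 = 49 + 9 = 58
Numerator = 36 - 58 = -22
Denominator = 2*7*3 = 42
cos(theta2) = -22/42 = -11/21

-11/21


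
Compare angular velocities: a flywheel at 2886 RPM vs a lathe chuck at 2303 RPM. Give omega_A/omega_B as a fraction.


Given: RPM_A = 2886, RPM_B = 2303
omega = 2*pi*RPM/60, so omega_A/omega_B = RPM_A / RPM_B
omega_A/omega_B = 2886 / 2303
omega_A/omega_B = 2886/2303

2886/2303


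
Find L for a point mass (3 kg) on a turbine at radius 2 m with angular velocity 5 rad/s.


Given: m = 3 kg, r = 2 m, omega = 5 rad/s
For a point mass: I = m*r^2
I = 3*2^2 = 3*4 = 12
L = I*omega = 12*5
L = 60 kg*m^2/s

60 kg*m^2/s


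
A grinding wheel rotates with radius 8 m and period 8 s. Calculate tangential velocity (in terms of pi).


Given: radius r = 8 m, period T = 8 s
Using v = 2*pi*r / T
v = 2*pi*8 / 8
v = 16*pi / 8
v = 2*pi m/s

2*pi m/s


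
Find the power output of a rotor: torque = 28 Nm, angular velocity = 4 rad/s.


Given: tau = 28 Nm, omega = 4 rad/s
Using P = tau * omega
P = 28 * 4
P = 112 W

112 W


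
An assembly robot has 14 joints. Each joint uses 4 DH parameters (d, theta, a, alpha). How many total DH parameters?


Given: 14 joints, 4 DH parameters per joint (d, theta, a, alpha)
Total DH parameters = number_of_joints * 4
Total = 14 * 4
Total = 56

56


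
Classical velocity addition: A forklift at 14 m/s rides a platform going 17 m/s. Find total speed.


Given: object velocity = 14 m/s, platform velocity = 17 m/s (same direction)
Using classical velocity addition: v_total = v_object + v_platform
v_total = 14 + 17
v_total = 31 m/s

31 m/s


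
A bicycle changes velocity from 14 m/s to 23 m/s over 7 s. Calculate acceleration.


Given: initial velocity v0 = 14 m/s, final velocity v = 23 m/s, time t = 7 s
Using a = (v - v0) / t
a = (23 - 14) / 7
a = 9 / 7
a = 9/7 m/s^2

9/7 m/s^2


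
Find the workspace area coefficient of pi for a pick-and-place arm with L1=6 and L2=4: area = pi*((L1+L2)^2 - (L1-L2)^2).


Given: L1 = 6, L2 = 4
(L1+L2)^2 = (10)^2 = 100
(L1-L2)^2 = (2)^2 = 4
Difference = 100 - 4 = 96
This equals 4*L1*L2 = 4*6*4 = 96
Workspace area = 96*pi

96


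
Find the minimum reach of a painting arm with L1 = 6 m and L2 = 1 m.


Given: L1 = 6 m, L2 = 1 m
For a 2-link planar arm, min reach = |L1 - L2| (second link folded back)
Min reach = |6 - 1|
Min reach = 5 m

5 m


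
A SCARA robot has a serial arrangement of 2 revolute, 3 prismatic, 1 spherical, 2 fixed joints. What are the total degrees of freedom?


Given: serial robot with 2 revolute, 3 prismatic, 1 spherical, 2 fixed joints
DOF contribution per joint type: revolute=1, prismatic=1, spherical=3, fixed=0
DOF = 2*1 + 3*1 + 1*3 + 2*0
DOF = 8

8


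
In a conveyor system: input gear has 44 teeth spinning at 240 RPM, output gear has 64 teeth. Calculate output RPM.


Given: N1 = 44 teeth, w1 = 240 RPM, N2 = 64 teeth
Using N1*w1 = N2*w2
w2 = N1*w1 / N2
w2 = 44*240 / 64
w2 = 10560 / 64
w2 = 165 RPM

165 RPM


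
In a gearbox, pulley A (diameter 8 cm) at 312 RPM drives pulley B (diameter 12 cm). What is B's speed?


Given: D1 = 8 cm, w1 = 312 RPM, D2 = 12 cm
Using D1*w1 = D2*w2
w2 = D1*w1 / D2
w2 = 8*312 / 12
w2 = 2496 / 12
w2 = 208 RPM

208 RPM


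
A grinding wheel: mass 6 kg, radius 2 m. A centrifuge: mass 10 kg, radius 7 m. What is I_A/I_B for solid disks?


Given: M1=6 kg, R1=2 m, M2=10 kg, R2=7 m
For a disk: I = (1/2)*M*R^2, so I_A/I_B = (M1*R1^2)/(M2*R2^2)
M1*R1^2 = 6*4 = 24
M2*R2^2 = 10*49 = 490
I_A/I_B = 24/490 = 12/245

12/245


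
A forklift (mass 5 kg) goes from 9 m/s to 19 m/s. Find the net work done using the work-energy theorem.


Given: m = 5 kg, v0 = 9 m/s, v = 19 m/s
Using W = (1/2)*m*(v^2 - v0^2)
v^2 = 19^2 = 361
v0^2 = 9^2 = 81
v^2 - v0^2 = 361 - 81 = 280
W = (1/2)*5*280 = 700 J

700 J


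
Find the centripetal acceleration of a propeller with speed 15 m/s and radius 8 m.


Given: v = 15 m/s, r = 8 m
Using a_c = v^2 / r
a_c = 15^2 / 8
a_c = 225 / 8
a_c = 225/8 m/s^2

225/8 m/s^2


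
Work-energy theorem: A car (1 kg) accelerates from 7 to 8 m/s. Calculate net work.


Given: m = 1 kg, v0 = 7 m/s, v = 8 m/s
Using W = (1/2)*m*(v^2 - v0^2)
v^2 = 8^2 = 64
v0^2 = 7^2 = 49
v^2 - v0^2 = 64 - 49 = 15
W = (1/2)*1*15 = 15/2 J

15/2 J


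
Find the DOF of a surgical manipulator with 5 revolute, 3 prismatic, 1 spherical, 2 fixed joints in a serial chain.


Given: serial robot with 5 revolute, 3 prismatic, 1 spherical, 2 fixed joints
DOF contribution per joint type: revolute=1, prismatic=1, spherical=3, fixed=0
DOF = 5*1 + 3*1 + 1*3 + 2*0
DOF = 11

11


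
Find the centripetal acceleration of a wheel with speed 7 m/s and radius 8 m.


Given: v = 7 m/s, r = 8 m
Using a_c = v^2 / r
a_c = 7^2 / 8
a_c = 49 / 8
a_c = 49/8 m/s^2

49/8 m/s^2


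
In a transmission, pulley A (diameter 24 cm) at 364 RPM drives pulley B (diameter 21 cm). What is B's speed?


Given: D1 = 24 cm, w1 = 364 RPM, D2 = 21 cm
Using D1*w1 = D2*w2
w2 = D1*w1 / D2
w2 = 24*364 / 21
w2 = 8736 / 21
w2 = 416 RPM

416 RPM


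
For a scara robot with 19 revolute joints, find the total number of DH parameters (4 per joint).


Given: 19 joints, 4 DH parameters per joint (d, theta, a, alpha)
Total DH parameters = number_of_joints * 4
Total = 19 * 4
Total = 76

76


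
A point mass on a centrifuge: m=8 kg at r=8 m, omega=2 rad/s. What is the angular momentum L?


Given: m = 8 kg, r = 8 m, omega = 2 rad/s
For a point mass: I = m*r^2
I = 8*8^2 = 8*64 = 512
L = I*omega = 512*2
L = 1024 kg*m^2/s

1024 kg*m^2/s


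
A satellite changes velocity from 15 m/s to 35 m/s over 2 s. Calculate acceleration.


Given: initial velocity v0 = 15 m/s, final velocity v = 35 m/s, time t = 2 s
Using a = (v - v0) / t
a = (35 - 15) / 2
a = 20 / 2
a = 10 m/s^2

10 m/s^2


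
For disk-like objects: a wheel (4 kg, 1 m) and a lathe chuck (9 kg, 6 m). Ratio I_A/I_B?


Given: M1=4 kg, R1=1 m, M2=9 kg, R2=6 m
For a disk: I = (1/2)*M*R^2, so I_A/I_B = (M1*R1^2)/(M2*R2^2)
M1*R1^2 = 4*1 = 4
M2*R2^2 = 9*36 = 324
I_A/I_B = 4/324 = 1/81

1/81


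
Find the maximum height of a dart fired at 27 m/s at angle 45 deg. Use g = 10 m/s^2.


Given: v0 = 27 m/s, theta = 45 deg, g = 10 m/s^2
sin^2(45) = 1/2
Using H = v0^2 * sin^2(theta) / (2*g)
H = 27^2 * 1/2 / (2*10)
H = 729 * 1/2 / 20
H = 729/2 / 20
H = 729/40 m

729/40 m


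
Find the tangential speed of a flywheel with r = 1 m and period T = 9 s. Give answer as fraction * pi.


Given: radius r = 1 m, period T = 9 s
Using v = 2*pi*r / T
v = 2*pi*1 / 9
v = 2*pi / 9
v = 2/9*pi m/s

2/9*pi m/s


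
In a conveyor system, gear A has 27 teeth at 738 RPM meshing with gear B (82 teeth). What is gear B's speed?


Given: N1 = 27 teeth, w1 = 738 RPM, N2 = 82 teeth
Using N1*w1 = N2*w2
w2 = N1*w1 / N2
w2 = 27*738 / 82
w2 = 19926 / 82
w2 = 243 RPM

243 RPM


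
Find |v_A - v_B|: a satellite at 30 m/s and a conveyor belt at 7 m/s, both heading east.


Given: v_A = 30 m/s east, v_B = 7 m/s east
Both move in the same direction; relative speed = |v_A - v_B|
|30 - 7| = |23|
= 23 m/s

23 m/s


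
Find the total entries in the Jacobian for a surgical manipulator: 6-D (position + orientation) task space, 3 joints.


Given: task space dimension = 6, joints = 3
Jacobian is a 6 x 3 matrix
Total entries = rows * columns
Total = 6 * 3
Total = 18

18


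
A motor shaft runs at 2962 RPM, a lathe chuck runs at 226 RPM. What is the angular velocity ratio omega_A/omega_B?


Given: RPM_A = 2962, RPM_B = 226
omega = 2*pi*RPM/60, so omega_A/omega_B = RPM_A / RPM_B
omega_A/omega_B = 2962 / 226
omega_A/omega_B = 1481/113

1481/113


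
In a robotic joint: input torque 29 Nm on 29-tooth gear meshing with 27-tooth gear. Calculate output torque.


Given: N1 = 29, N2 = 27, T1 = 29 Nm
Using T2/T1 = N2/N1
T2 = T1 * N2 / N1
T2 = 29 * 27 / 29
T2 = 783 / 29
T2 = 27 Nm

27 Nm


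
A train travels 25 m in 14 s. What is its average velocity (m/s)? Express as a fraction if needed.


Given: distance d = 25 m, time t = 14 s
Using v = d / t
v = 25 / 14
v = 25/14 m/s

25/14 m/s


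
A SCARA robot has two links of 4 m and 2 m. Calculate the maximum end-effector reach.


Given: L1 = 4 m, L2 = 2 m
For a 2-link planar arm, max reach = L1 + L2 (fully extended)
Max reach = 4 + 2
Max reach = 6 m

6 m


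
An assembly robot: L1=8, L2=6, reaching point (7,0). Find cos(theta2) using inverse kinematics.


Given: L1 = 8, L2 = 6, target (x, y) = (7, 0)
Using cos(theta2) = (x^2 + y^2 - L1^2 - L2^2) / (2*L1*L2)
x^2 + y^2 = 7^2 + 0 = 49
L1^2 + L2^2 = 64 + 36 = 100
Numerator = 49 - 100 = -51
Denominator = 2*8*6 = 96
cos(theta2) = -51/96 = -17/32

-17/32


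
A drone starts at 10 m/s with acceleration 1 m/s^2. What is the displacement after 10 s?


Given: v0 = 10 m/s, a = 1 m/s^2, t = 10 s
Using s = v0*t + (1/2)*a*t^2
s = 10*10 + (1/2)*1*10^2
s = 100 + (1/2)*100
s = 100 + 50
s = 150

150 m


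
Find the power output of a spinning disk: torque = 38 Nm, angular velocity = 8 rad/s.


Given: tau = 38 Nm, omega = 8 rad/s
Using P = tau * omega
P = 38 * 8
P = 304 W

304 W


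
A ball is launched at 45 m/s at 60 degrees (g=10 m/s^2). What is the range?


Given: v0 = 45 m/s, theta = 60 deg, g = 10 m/s^2
sin(2*60) = sin(120) = sqrt(3)/2
Using R = v0^2 * sin(2*theta) / g
R = 45^2 * (sqrt(3)/2) / 10
R = 2025 * sqrt(3) / 20
R = 405/4*sqrt(3) m

405/4*sqrt(3) m


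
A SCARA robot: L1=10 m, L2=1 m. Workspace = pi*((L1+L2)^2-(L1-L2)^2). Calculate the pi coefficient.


Given: L1 = 10, L2 = 1
(L1+L2)^2 = (11)^2 = 121
(L1-L2)^2 = (9)^2 = 81
Difference = 121 - 81 = 40
This equals 4*L1*L2 = 4*10*1 = 40
Workspace area = 40*pi

40


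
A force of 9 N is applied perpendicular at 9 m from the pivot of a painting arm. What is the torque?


Given: F = 9 N, r = 9 m, angle = 90 deg (perpendicular)
Using tau = F * r * sin(90)
sin(90) = 1
tau = 9 * 9 * 1
tau = 81 Nm

81 Nm


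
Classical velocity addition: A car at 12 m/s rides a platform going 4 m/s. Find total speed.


Given: object velocity = 12 m/s, platform velocity = 4 m/s (same direction)
Using classical velocity addition: v_total = v_object + v_platform
v_total = 12 + 4
v_total = 16 m/s

16 m/s


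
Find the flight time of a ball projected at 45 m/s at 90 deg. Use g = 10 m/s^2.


Given: v0 = 45 m/s, theta = 90 deg, g = 10 m/s^2
sin(90) = 1
Using T = 2*v0*sin(theta) / g
T = 2*45*1 / 10
T = 90 / 10
T = 9 s

9 s


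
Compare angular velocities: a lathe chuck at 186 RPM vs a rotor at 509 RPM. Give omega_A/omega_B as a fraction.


Given: RPM_A = 186, RPM_B = 509
omega = 2*pi*RPM/60, so omega_A/omega_B = RPM_A / RPM_B
omega_A/omega_B = 186 / 509
omega_A/omega_B = 186/509

186/509


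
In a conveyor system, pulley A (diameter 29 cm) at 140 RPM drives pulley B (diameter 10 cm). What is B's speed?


Given: D1 = 29 cm, w1 = 140 RPM, D2 = 10 cm
Using D1*w1 = D2*w2
w2 = D1*w1 / D2
w2 = 29*140 / 10
w2 = 4060 / 10
w2 = 406 RPM

406 RPM


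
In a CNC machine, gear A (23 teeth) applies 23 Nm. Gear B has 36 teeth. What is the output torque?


Given: N1 = 23, N2 = 36, T1 = 23 Nm
Using T2/T1 = N2/N1
T2 = T1 * N2 / N1
T2 = 23 * 36 / 23
T2 = 828 / 23
T2 = 36 Nm

36 Nm


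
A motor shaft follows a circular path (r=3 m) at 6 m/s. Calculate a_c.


Given: v = 6 m/s, r = 3 m
Using a_c = v^2 / r
a_c = 6^2 / 3
a_c = 36 / 3
a_c = 12 m/s^2

12 m/s^2
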